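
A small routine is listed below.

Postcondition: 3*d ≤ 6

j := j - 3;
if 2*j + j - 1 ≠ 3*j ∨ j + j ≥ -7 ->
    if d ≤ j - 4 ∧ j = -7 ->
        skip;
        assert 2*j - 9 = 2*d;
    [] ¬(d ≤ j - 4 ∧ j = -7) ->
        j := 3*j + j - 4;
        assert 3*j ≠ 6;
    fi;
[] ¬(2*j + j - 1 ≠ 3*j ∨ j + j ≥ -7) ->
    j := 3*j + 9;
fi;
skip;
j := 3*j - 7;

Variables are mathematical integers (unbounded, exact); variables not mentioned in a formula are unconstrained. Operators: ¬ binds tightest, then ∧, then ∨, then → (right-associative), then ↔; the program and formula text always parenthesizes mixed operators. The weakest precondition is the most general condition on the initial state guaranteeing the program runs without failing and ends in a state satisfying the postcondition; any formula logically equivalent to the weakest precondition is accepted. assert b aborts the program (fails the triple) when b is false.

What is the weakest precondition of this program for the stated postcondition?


Working backward. After the program, 3*d ≤ 6 must hold.
Before j := 3*j - 7: 3*d ≤ 6
Before skip: 3*d ≤ 6
Then branch requires ((d ≤ j - 4 ∧ j = -7) → (2*j = 2*d + 9 ∧ 3*d ≤ 6)) ∧ ((¬(d ≤ j - 4 ∧ j = -7)) → (12*j ≠ 18 ∧ 3*d ≤ 6)); else branch requires 3*d ≤ 6.
Before the if: ((d ≤ j - 4 ∧ j = -7) → (2*j = 2*d + 9 ∧ 3*d ≤ 6)) ∧ ((¬(d ≤ j - 4 ∧ j = -7)) → (12*j ≠ 18 ∧ 3*d ≤ 6))
Before j := j - 3: ((d ≤ j - 7 ∧ j = -4) → (2*j = 2*d + 15 ∧ 3*d ≤ 6)) ∧ ((¬(d ≤ j - 7 ∧ j = -4)) → (12*j ≠ 54 ∧ 3*d ≤ 6))
Answer: WP = ((d ≤ j - 7 ∧ j = -4) → (2*j = 2*d + 15 ∧ 3*d ≤ 6)) ∧ ((¬(d ≤ j - 7 ∧ j = -4)) → (12*j ≠ 54 ∧ 3*d ≤ 6))


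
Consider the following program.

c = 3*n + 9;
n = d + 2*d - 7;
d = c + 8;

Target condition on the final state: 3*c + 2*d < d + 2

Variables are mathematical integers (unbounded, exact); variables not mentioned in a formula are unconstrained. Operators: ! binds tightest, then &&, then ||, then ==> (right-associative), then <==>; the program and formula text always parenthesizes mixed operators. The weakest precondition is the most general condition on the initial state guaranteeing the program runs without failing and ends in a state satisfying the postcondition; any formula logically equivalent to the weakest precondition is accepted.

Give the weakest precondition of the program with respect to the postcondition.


Working backward. After the program, the postcondition 3*c + 2*d < d + 2 must hold; in canonical form it is 3*c + d < 2.
Before d := c + 8: 4*c < -6
Before n := d + 2*d - 7: 4*c < -6
Before c := 3*n + 9: 12*n < -42
Answer: WP = 12*n < -42


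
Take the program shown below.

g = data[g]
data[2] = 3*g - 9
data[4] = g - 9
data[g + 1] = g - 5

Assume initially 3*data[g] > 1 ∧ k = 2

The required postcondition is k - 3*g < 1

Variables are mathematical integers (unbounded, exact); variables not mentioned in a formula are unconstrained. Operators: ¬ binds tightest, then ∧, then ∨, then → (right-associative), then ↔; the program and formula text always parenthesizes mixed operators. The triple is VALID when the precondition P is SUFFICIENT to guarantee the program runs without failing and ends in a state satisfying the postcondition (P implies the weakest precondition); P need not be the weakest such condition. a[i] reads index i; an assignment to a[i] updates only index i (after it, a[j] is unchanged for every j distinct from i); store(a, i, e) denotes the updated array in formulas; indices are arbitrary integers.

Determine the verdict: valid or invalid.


Working backward. After the program, the postcondition k - 3*g < 1 must hold; in canonical form it is k < 3*g + 1.
Before data[g + 1] := g - 5: k < 3*g + 1
Before data[4] := g - 9: k < 3*g + 1
Before data[2] := 3*g - 9: k < 3*g + 1
Before g := data[g]: k < 3*data[g] + 1
The weakest precondition is k < 3*data[g] + 1.
Check whether 3*data[g] > 1 ∧ k = 2 implies it.
Every state satisfying the precondition satisfies the weakest precondition: the implication holds.
Answer: valid


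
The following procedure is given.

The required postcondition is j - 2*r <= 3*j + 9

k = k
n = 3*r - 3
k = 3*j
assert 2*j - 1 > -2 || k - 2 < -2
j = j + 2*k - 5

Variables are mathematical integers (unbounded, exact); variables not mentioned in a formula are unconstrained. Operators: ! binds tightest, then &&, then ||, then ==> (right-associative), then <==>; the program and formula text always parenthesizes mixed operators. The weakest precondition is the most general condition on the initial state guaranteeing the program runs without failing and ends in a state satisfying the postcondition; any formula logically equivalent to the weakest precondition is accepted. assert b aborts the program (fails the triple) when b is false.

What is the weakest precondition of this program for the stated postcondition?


Working backward. After the program, the postcondition j - 2*r <= 3*j + 9 must hold; in canonical form it is 2*j + 2*r >= -9.
Before j := j + 2*k - 5: 2*j + 4*k + 2*r >= 1
Before assert 2*j - 1 > -2 || k - 2 < -2: (2*j > -1 || k < 0) && 2*j + 4*k + 2*r >= 1
Before k := 3*j: (2*j > -1 || 3*j < 0) && 14*j + 2*r >= 1
Before n := 3*r - 3: (2*j > -1 || 3*j < 0) && 14*j + 2*r >= 1
Before k := k: (2*j > -1 || 3*j < 0) && 14*j + 2*r >= 1
Answer: WP = (2*j > -1 || 3*j < 0) && 14*j + 2*r >= 1


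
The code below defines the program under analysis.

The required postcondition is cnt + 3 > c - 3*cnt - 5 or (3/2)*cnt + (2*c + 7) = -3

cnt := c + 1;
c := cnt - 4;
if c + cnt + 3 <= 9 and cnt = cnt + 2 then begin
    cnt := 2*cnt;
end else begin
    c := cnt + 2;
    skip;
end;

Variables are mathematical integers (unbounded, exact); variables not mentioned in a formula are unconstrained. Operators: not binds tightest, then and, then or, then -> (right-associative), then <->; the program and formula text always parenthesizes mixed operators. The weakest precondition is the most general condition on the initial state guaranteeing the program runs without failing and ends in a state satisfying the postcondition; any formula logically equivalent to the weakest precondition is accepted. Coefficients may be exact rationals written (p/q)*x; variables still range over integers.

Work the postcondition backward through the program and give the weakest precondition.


Working backward. After the program, the postcondition cnt + 3 > c - 3*cnt - 5 or (3/2)*cnt + (2*c + 7) = -3 must hold; in canonical form it is 4*cnt > c - 8 or 2*c + (3/2)*cnt = -10.
Then branch requires 8*cnt > c - 8 or 2*c + 3*cnt = -10; else branch requires 3*cnt > -6 or (7/2)*cnt = -14.
Before the if: 3*cnt > -6 or (7/2)*cnt = -14
Before c := cnt - 4: 3*cnt > -6 or (7/2)*cnt = -14
Before cnt := c + 1: 3*c > -9 or (7/2)*c = -35/2
Answer: WP = 3*c > -9 or (7/2)*c = -35/2


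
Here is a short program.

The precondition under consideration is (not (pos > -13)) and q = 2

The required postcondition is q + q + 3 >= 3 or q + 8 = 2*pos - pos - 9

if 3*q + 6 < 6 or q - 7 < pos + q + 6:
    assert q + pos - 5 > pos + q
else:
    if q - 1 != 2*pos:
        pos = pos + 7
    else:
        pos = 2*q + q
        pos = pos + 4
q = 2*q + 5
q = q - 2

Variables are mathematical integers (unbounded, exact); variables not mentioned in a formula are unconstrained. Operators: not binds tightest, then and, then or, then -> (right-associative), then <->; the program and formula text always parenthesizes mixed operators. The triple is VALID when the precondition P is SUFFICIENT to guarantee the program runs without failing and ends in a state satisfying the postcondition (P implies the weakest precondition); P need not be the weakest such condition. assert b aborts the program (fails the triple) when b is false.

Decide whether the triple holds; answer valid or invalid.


Working backward. After the program, the postcondition q + q + 3 >= 3 or q + 8 = 2*pos - pos - 9 must hold; in canonical form it is 2*q >= 0 or q = pos - 17.
Before q := q - 2: 2*q >= 4 or q = pos - 15
Before q := 2*q + 5: 4*q >= -6 or 2*q = pos - 20
Then branch requires false; else branch requires (q != 2*pos + 1 -> (4*q >= -6 or 2*q = pos - 13)) and ((not (q != 2*pos + 1)) -> (4*q >= -6 or q = 16)).
Before the if: (not (3*q < 0 or pos > -13)) and ((not (3*q < 0 or pos > -13)) -> ((q != 2*pos + 1 -> (4*q >= -6 or 2*q = pos - 13)) and ((not (q != 2*pos + 1)) -> (4*q >= -6 or q = 16))))
The weakest precondition is (not (3*q < 0 or pos > -13)) and ((not (3*q < 0 or pos > -13)) -> ((q != 2*pos + 1 -> (4*q >= -6 or 2*q = pos - 13)) and ((not (q != 2*pos + 1)) -> (4*q >= -6 or q = 16)))).
Check whether (not (pos > -13)) and q = 2 implies it.
Every state satisfying the precondition satisfies the weakest precondition: the implication holds.
Answer: valid


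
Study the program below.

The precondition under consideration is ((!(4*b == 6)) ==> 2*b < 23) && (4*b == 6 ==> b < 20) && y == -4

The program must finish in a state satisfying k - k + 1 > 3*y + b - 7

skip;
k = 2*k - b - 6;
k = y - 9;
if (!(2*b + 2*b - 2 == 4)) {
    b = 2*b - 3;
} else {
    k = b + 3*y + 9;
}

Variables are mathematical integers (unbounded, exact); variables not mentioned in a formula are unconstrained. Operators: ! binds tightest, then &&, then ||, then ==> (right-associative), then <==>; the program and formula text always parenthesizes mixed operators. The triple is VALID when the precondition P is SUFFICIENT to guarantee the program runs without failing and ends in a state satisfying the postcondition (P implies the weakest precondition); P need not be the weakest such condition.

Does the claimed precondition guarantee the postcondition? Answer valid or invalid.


Working backward. After the program, the postcondition k - k + 1 > 3*y + b - 7 must hold; in canonical form it is b + 3*y < 8.
Then branch requires 2*b + 3*y < 11; else branch requires b + 3*y < 8.
Before the if: ((!(4*b == 6)) ==> 2*b + 3*y < 11) && (4*b == 6 ==> b + 3*y < 8)
Before k := y - 9: ((!(4*b == 6)) ==> 2*b + 3*y < 11) && (4*b == 6 ==> b + 3*y < 8)
Before k := 2*k - b - 6: ((!(4*b == 6)) ==> 2*b + 3*y < 11) && (4*b == 6 ==> b + 3*y < 8)
Before skip: ((!(4*b == 6)) ==> 2*b + 3*y < 11) && (4*b == 6 ==> b + 3*y < 8)
The weakest precondition is ((!(4*b == 6)) ==> 2*b + 3*y < 11) && (4*b == 6 ==> b + 3*y < 8).
Check whether ((!(4*b == 6)) ==> 2*b < 23) && (4*b == 6 ==> b < 20) && y == -4 implies it.
Every state satisfying the precondition satisfies the weakest precondition: the implication holds.
Answer: valid


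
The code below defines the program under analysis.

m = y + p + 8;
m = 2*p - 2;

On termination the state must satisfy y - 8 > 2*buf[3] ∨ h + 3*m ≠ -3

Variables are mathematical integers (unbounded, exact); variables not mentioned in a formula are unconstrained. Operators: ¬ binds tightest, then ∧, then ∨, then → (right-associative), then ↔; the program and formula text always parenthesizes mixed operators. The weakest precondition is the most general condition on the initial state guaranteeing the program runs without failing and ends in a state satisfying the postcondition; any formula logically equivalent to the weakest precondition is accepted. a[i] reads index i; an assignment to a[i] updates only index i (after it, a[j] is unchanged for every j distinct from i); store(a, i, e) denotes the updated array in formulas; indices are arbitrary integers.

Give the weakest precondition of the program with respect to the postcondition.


Working backward. After the program, the postcondition y - 8 > 2*buf[3] ∨ h + 3*m ≠ -3 must hold; in canonical form it is y > 2*buf[3] + 8 ∨ h + 3*m ≠ -3.
Before m := 2*p - 2: y > 2*buf[3] + 8 ∨ h + 6*p ≠ 3
Before m := y + p + 8: y > 2*buf[3] + 8 ∨ h + 6*p ≠ 3
Answer: WP = y > 2*buf[3] + 8 ∨ h + 6*p ≠ 3


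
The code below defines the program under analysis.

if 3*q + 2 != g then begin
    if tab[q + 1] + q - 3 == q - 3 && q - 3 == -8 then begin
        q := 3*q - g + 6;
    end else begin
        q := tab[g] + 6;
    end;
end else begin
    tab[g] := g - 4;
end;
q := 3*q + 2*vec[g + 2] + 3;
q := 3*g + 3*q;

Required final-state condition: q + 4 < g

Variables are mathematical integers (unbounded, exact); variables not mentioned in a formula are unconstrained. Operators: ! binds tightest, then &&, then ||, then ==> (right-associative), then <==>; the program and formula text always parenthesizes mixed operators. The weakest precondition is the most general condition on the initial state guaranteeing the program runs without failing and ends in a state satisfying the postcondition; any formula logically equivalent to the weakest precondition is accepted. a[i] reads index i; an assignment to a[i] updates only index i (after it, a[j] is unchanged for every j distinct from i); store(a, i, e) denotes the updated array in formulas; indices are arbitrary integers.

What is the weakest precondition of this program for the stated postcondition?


Working backward. After the program, the postcondition q + 4 < g must hold; in canonical form it is q < g - 4.
Before q := 3*g + 3*q: 2*g + 3*q < -4
Before q := 3*q + 2*vec[g + 2] + 3: 6*vec[g + 2] + 2*g + 9*q < -13
Then branch requires ((tab[q + 1] == 0 && q == -5) ==> 6*vec[g + 2] + 27*q < 7*g - 67) && ((!(tab[q + 1] == 0 && q == -5)) ==> 9*tab[g] + 6*vec[g + 2] + 2*g < -67); else branch requires 6*vec[g + 2] + 2*g + 9*q < -13.
Before the if: (3*q != g - 2 ==> (((tab[q + 1] == 0 && q == -5) ==> 6*vec[g + 2] + 27*q < 7*g - 67) && ((!(tab[q + 1] == 0 && q == -5)) ==> 9*tab[g] + 6*vec[g + 2] + 2*g < -67))) && ((!(3*q != g - 2)) ==> 6*vec[g + 2] + 2*g + 9*q < -13)
Answer: WP = (3*q != g - 2 ==> (((tab[q + 1] == 0 && q == -5) ==> 6*vec[g + 2] + 27*q < 7*g - 67) && ((!(tab[q + 1] == 0 && q == -5)) ==> 9*tab[g] + 6*vec[g + 2] + 2*g < -67))) && ((!(3*q != g - 2)) ==> 6*vec[g + 2] + 2*g + 9*q < -13)


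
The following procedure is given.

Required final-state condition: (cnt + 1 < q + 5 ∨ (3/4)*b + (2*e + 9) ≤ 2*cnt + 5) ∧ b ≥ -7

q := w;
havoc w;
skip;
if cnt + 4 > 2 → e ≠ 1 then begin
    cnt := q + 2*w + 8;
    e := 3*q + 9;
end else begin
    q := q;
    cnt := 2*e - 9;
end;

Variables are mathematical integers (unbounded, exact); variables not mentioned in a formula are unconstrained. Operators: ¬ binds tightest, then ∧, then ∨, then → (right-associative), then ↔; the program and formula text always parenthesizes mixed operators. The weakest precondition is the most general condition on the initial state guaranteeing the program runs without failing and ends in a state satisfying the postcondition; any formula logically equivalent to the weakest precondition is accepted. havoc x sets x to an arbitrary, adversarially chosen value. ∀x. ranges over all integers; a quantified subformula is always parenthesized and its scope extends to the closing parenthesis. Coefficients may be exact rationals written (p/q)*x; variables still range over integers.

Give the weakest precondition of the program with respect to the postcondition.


Working backward. After the program, the postcondition (cnt + 1 < q + 5 ∨ (3/4)*b + (2*e + 9) ≤ 2*cnt + 5) ∧ b ≥ -7 must hold; in canonical form it is (cnt < q + 4 ∨ (3/4)*b + 2*e ≤ 2*cnt - 4) ∧ b ≥ -7.
Then branch requires (2*w < -4 ∨ (3/4)*b + 4*q ≤ 4*w - 6) ∧ b ≥ -7; else branch requires (2*e < q + 13 ∨ (3/4)*b ≤ 2*e - 22) ∧ b ≥ -7.
Before the if: ((cnt > -2 → e ≠ 1) → ((2*w < -4 ∨ (3/4)*b + 4*q ≤ 4*w - 6) ∧ b ≥ -7)) ∧ ((¬(cnt > -2 → e ≠ 1)) → ((2*e < q + 13 ∨ (3/4)*b ≤ 2*e - 22) ∧ b ≥ -7))
Before skip: ((cnt > -2 → e ≠ 1) → ((2*w < -4 ∨ (3/4)*b + 4*q ≤ 4*w - 6) ∧ b ≥ -7)) ∧ ((¬(cnt > -2 → e ≠ 1)) → ((2*e < q + 13 ∨ (3/4)*b ≤ 2*e - 22) ∧ b ≥ -7))
Before havoc w: ∀w_1. (((cnt > -2 → e ≠ 1) → ((2*w_1 < -4 ∨ (3/4)*b + 4*q ≤ 4*w_1 - 6) ∧ b ≥ -7)) ∧ ((¬(cnt > -2 → e ≠ 1)) → ((2*e < q + 13 ∨ (3/4)*b ≤ 2*e - 22) ∧ b ≥ -7)))
Before q := w: ∀w_1. (((cnt > -2 → e ≠ 1) → ((2*w_1 < -4 ∨ (3/4)*b + 4*w ≤ 4*w_1 - 6) ∧ b ≥ -7)) ∧ ((¬(cnt > -2 → e ≠ 1)) → ((2*e < w + 13 ∨ (3/4)*b ≤ 2*e - 22) ∧ b ≥ -7)))
Answer: WP = ∀w_1. (((cnt > -2 → e ≠ 1) → ((2*w_1 < -4 ∨ (3/4)*b + 4*w ≤ 4*w_1 - 6) ∧ b ≥ -7)) ∧ ((¬(cnt > -2 → e ≠ 1)) → ((2*e < w + 13 ∨ (3/4)*b ≤ 2*e - 22) ∧ b ≥ -7)))


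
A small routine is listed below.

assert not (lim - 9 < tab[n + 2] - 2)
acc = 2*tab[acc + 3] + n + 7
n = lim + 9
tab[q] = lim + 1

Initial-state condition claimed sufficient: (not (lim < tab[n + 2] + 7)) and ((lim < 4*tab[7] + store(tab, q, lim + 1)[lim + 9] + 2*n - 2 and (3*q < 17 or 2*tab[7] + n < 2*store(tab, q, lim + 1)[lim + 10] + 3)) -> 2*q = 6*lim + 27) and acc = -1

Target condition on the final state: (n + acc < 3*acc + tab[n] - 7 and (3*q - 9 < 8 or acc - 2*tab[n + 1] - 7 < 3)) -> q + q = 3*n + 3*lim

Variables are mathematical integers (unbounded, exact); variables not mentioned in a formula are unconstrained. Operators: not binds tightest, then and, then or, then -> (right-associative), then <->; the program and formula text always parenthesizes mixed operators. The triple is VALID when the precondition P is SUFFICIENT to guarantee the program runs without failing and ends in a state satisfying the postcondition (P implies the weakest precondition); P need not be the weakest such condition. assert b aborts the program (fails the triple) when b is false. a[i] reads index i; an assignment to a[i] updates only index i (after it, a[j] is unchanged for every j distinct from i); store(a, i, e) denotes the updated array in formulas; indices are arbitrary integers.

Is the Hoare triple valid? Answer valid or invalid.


Working backward. After the program, the postcondition (n + acc < 3*acc + tab[n] - 7 and (3*q - 9 < 8 or acc - 2*tab[n + 1] - 7 < 3)) -> q + q = 3*n + 3*lim must hold; in canonical form it is (n < tab[n] + 2*acc - 7 and (3*q < 17 or acc < 2*tab[n + 1] + 10)) -> 2*q = 3*lim + 3*n.
Before tab[q] := lim + 1: (n < store(tab, q, lim + 1)[n] + 2*acc - 7 and (3*q < 17 or acc < 2*store(tab, q, lim + 1)[n + 1] + 10)) -> 2*q = 3*lim + 3*n
Before n := lim + 9: (lim < store(tab, q, lim + 1)[lim + 9] + 2*acc - 16 and (3*q < 17 or acc < 2*store(tab, q, lim + 1)[lim + 10] + 10)) -> 2*q = 6*lim + 27
Before acc := 2*tab[acc + 3] + n + 7: (lim < 4*tab[acc + 3] + store(tab, q, lim + 1)[lim + 9] + 2*n - 2 and (3*q < 17 or 2*tab[acc + 3] + n < 2*store(tab, q, lim + 1)[lim + 10] + 3)) -> 2*q = 6*lim + 27
Before assert not (lim - 9 < tab[n + 2] - 2): (not (lim < tab[n + 2] + 7)) and ((lim < 4*tab[acc + 3] + store(tab, q, lim + 1)[lim + 9] + 2*n - 2 and (3*q < 17 or 2*tab[acc + 3] + n < 2*store(tab, q, lim + 1)[lim + 10] + 3)) -> 2*q = 6*lim + 27)
The weakest precondition is (not (lim < tab[n + 2] + 7)) and ((lim < 4*tab[acc + 3] + store(tab, q, lim + 1)[lim + 9] + 2*n - 2 and (3*q < 17 or 2*tab[acc + 3] + n < 2*store(tab, q, lim + 1)[lim + 10] + 3)) -> 2*q = 6*lim + 27).
Check whether (not (lim < tab[n + 2] + 7)) and ((lim < 4*tab[7] + store(tab, q, lim + 1)[lim + 9] + 2*n - 2 and (3*q < 17 or 2*tab[7] + n < 2*store(tab, q, lim + 1)[lim + 10] + 3)) -> 2*q = 6*lim + 27) and acc = -1 implies it.
Countermodel: at the initial state acc = -1, lim = 27727, n = -1, q = 27738, tab = {[1] = 27720, [2] = -4818, [7] = 20346, [27736] = 47004, [27737] = 20344, [27738] = 4, elsewhere 4}, the precondition holds but the weakest precondition fails.
Answer: invalid


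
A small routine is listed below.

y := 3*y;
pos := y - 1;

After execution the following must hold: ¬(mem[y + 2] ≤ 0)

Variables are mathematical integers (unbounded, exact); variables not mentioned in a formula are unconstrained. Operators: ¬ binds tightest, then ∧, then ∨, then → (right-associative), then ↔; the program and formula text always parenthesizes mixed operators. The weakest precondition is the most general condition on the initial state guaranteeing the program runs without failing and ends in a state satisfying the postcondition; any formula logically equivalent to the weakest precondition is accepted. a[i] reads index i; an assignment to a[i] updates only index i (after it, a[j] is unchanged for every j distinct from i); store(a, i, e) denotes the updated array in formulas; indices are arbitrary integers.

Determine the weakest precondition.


Working backward. After the program, ¬(mem[y + 2] ≤ 0) must hold.
Before pos := y - 1: ¬(mem[y + 2] ≤ 0)
Before y := 3*y: ¬(mem[3*y + 2] ≤ 0)
Answer: WP = ¬(mem[3*y + 2] ≤ 0)


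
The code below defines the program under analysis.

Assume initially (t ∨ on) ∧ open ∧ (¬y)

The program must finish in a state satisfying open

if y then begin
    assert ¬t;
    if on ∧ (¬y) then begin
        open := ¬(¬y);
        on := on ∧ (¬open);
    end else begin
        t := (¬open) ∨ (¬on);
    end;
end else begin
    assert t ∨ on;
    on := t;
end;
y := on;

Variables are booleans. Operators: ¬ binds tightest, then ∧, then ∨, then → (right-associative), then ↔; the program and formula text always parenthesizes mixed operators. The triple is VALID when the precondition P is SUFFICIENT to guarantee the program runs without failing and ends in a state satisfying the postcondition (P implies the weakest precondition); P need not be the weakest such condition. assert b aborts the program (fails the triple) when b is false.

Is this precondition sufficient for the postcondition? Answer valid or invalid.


Working backward. After the program, open must hold.
Before y := on: open
Then branch requires (¬t) ∧ ((on ∧ (¬y)) → y) ∧ ((¬(on ∧ (¬y))) → open); else branch requires (t ∨ on) ∧ open.
Before the if: (y → ((¬t) ∧ ((on ∧ (¬y)) → y) ∧ ((¬(on ∧ (¬y))) → open))) ∧ ((¬y) → ((t ∨ on) ∧ open))
The weakest precondition is (y → ((¬t) ∧ ((on ∧ (¬y)) → y) ∧ ((¬(on ∧ (¬y))) → open))) ∧ ((¬y) → ((t ∨ on) ∧ open)).
Check whether (t ∨ on) ∧ open ∧ (¬y) implies it.
Every state satisfying the precondition satisfies the weakest precondition: the implication holds.
Answer: valid


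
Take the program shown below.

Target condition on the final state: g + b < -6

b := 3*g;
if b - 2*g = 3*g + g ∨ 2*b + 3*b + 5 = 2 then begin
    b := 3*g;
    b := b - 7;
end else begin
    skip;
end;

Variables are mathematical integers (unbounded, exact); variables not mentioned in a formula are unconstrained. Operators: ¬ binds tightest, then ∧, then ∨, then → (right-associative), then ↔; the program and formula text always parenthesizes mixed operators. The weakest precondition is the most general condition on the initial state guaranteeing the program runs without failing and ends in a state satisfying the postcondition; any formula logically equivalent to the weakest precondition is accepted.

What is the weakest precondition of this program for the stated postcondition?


Working backward. After the program, the postcondition g + b < -6 must hold; in canonical form it is b + g < -6.
Then branch requires 4*g < 1; else branch requires b + g < -6.
Before the if: ((b = 6*g ∨ 5*b = -3) → 4*g < 1) ∧ ((¬(b = 6*g ∨ 5*b = -3)) → b + g < -6)
Before b := 3*g: ((3*g = 0 ∨ 15*g = -3) → 4*g < 1) ∧ ((¬(3*g = 0 ∨ 15*g = -3)) → 4*g < -6)
Answer: WP = ((3*g = 0 ∨ 15*g = -3) → 4*g < 1) ∧ ((¬(3*g = 0 ∨ 15*g = -3)) → 4*g < -6)


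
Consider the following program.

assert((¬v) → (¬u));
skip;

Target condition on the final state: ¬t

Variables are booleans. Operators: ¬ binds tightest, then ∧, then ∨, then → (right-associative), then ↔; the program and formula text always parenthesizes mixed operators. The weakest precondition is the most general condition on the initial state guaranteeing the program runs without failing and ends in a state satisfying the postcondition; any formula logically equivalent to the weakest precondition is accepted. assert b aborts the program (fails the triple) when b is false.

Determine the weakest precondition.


Working backward. After the program, ¬t must hold.
Before skip: ¬t
Before assert (¬v) → (¬u): ((¬v) → (¬u)) ∧ (¬t)
Answer: WP = ((¬v) → (¬u)) ∧ (¬t)


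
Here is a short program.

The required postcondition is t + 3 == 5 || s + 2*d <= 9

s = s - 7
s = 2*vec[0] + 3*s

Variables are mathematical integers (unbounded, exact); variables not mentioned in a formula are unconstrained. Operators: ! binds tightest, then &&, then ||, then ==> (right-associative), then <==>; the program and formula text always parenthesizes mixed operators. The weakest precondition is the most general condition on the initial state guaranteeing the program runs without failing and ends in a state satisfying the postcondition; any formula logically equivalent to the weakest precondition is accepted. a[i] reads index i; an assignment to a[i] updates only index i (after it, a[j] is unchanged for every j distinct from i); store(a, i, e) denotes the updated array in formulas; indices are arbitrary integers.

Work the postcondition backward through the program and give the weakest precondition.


Working backward. After the program, the postcondition t + 3 == 5 || s + 2*d <= 9 must hold; in canonical form it is t == 2 || 2*d + s <= 9.
Before s := 2*vec[0] + 3*s: t == 2 || 2*vec[0] + 2*d + 3*s <= 9
Before s := s - 7: t == 2 || 2*vec[0] + 2*d + 3*s <= 30
Answer: WP = t == 2 || 2*vec[0] + 2*d + 3*s <= 30


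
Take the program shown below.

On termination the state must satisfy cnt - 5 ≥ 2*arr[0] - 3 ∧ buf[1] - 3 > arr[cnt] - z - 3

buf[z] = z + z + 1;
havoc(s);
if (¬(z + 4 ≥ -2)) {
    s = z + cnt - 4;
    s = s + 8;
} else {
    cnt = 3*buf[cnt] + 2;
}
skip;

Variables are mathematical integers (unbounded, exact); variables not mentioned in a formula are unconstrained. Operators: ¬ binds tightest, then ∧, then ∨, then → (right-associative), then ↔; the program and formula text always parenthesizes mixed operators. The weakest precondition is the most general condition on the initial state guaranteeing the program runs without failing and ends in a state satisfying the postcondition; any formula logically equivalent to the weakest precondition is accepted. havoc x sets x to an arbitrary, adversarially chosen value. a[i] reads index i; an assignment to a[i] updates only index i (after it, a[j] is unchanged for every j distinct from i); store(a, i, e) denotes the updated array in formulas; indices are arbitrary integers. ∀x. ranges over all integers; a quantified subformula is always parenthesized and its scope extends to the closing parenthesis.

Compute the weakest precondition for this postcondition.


Working backward. After the program, the postcondition cnt - 5 ≥ 2*arr[0] - 3 ∧ buf[1] - 3 > arr[cnt] - z - 3 must hold; in canonical form it is cnt ≥ 2*arr[0] + 2 ∧ buf[1] + z > arr[cnt].
Before skip: cnt ≥ 2*arr[0] + 2 ∧ buf[1] + z > arr[cnt]
Then branch requires cnt ≥ 2*arr[0] + 2 ∧ buf[1] + z > arr[cnt]; else branch requires 3*buf[cnt] ≥ 2*arr[0] ∧ buf[1] + z > arr[3*buf[cnt] + 2].
Before the if: ((¬(z ≥ -6)) → (cnt ≥ 2*arr[0] + 2 ∧ buf[1] + z > arr[cnt])) ∧ (z ≥ -6 → (3*buf[cnt] ≥ 2*arr[0] ∧ buf[1] + z > arr[3*buf[cnt] + 2]))
Before havoc s: ((¬(z ≥ -6)) → (cnt ≥ 2*arr[0] + 2 ∧ buf[1] + z > arr[cnt])) ∧ (z ≥ -6 → (3*buf[cnt] ≥ 2*arr[0] ∧ buf[1] + z > arr[3*buf[cnt] + 2]))
Before buf[z] := z + z + 1: ((¬(z ≥ -6)) → (cnt ≥ 2*arr[0] + 2 ∧ store(buf, z, 2*z + 1)[1] + z > arr[cnt])) ∧ (z ≥ -6 → (3*store(buf, z, 2*z + 1)[cnt] ≥ 2*arr[0] ∧ store(buf, z, 2*z + 1)[1] + z > arr[3*store(buf, z, 2*z + 1)[cnt] + 2]))
Answer: WP = ((¬(z ≥ -6)) → (cnt ≥ 2*arr[0] + 2 ∧ store(buf, z, 2*z + 1)[1] + z > arr[cnt])) ∧ (z ≥ -6 → (3*store(buf, z, 2*z + 1)[cnt] ≥ 2*arr[0] ∧ store(buf, z, 2*z + 1)[1] + z > arr[3*store(buf, z, 2*z + 1)[cnt] + 2]))


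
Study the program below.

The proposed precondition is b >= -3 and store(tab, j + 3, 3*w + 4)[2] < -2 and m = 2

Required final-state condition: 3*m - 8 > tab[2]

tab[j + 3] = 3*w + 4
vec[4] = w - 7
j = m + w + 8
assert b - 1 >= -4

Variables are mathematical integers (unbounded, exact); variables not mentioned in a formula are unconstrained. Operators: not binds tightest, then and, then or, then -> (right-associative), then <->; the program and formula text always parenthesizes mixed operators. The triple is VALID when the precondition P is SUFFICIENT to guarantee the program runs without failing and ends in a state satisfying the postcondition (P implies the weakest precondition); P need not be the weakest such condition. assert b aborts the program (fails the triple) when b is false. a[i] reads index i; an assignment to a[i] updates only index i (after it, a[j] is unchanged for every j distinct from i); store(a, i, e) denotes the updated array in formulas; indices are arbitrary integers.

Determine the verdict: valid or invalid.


Working backward. After the program, the postcondition 3*m - 8 > tab[2] must hold; in canonical form it is 3*m > tab[2] + 8.
Before assert b - 1 >= -4: b >= -3 and 3*m > tab[2] + 8
Before j := m + w + 8: b >= -3 and 3*m > tab[2] + 8
Before vec[4] := w - 7: b >= -3 and 3*m > tab[2] + 8
Before tab[j + 3] := 3*w + 4: b >= -3 and 3*m > store(tab, j + 3, 3*w + 4)[2] + 8
The weakest precondition is b >= -3 and 3*m > store(tab, j + 3, 3*w + 4)[2] + 8.
Check whether b >= -3 and store(tab, j + 3, 3*w + 4)[2] < -2 and m = 2 implies it.
Every state satisfying the precondition satisfies the weakest precondition: the implication holds.
Answer: valid


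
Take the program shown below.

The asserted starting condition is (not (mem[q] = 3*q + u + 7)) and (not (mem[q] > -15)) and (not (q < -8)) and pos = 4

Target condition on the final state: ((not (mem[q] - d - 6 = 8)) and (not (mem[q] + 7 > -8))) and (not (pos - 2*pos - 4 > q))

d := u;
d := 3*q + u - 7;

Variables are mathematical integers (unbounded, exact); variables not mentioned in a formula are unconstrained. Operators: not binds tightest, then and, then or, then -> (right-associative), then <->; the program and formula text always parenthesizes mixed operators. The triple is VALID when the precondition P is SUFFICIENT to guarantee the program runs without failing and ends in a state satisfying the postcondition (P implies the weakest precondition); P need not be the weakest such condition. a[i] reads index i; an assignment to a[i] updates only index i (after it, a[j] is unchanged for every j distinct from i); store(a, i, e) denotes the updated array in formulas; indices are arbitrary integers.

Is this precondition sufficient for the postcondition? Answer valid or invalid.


Working backward. After the program, the postcondition ((not (mem[q] - d - 6 = 8)) and (not (mem[q] + 7 > -8))) and (not (pos - 2*pos - 4 > q)) must hold; in canonical form it is (not (mem[q] = d + 14)) and (not (mem[q] > -15)) and (not (pos + q < -4)).
Before d := 3*q + u - 7: (not (mem[q] = 3*q + u + 7)) and (not (mem[q] > -15)) and (not (pos + q < -4))
Before d := u: (not (mem[q] = 3*q + u + 7)) and (not (mem[q] > -15)) and (not (pos + q < -4))
The weakest precondition is (not (mem[q] = 3*q + u + 7)) and (not (mem[q] > -15)) and (not (pos + q < -4)).
Check whether (not (mem[q] = 3*q + u + 7)) and (not (mem[q] > -15)) and (not (q < -8)) and pos = 4 implies it.
Every state satisfying the precondition satisfies the weakest precondition: the implication holds.
Answer: valid


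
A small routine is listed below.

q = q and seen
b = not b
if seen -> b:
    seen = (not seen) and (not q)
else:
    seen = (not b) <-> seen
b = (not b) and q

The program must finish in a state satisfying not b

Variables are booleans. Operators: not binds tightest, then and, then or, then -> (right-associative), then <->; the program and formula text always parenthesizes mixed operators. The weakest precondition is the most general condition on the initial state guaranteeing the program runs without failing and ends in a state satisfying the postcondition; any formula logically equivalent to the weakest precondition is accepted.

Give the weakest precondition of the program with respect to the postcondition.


Working backward. After the program, not b must hold.
Before b := (not b) and q: not ((not b) and q)
Then branch requires not ((not b) and q); else branch requires not ((not b) and q).
Before the if: ((seen -> b) -> (not ((not b) and q))) and ((not (seen -> b)) -> (not ((not b) and q)))
Before b := not b: ((seen -> (not b)) -> (not (b and q))) and ((not (seen -> (not b))) -> (not (b and q)))
Before q := q and seen: ((seen -> (not b)) -> (not (b and q and seen))) and ((not (seen -> (not b))) -> (not (b and q and seen)))
Answer: WP = ((seen -> (not b)) -> (not (b and q and seen))) and ((not (seen -> (not b))) -> (not (b and q and seen)))


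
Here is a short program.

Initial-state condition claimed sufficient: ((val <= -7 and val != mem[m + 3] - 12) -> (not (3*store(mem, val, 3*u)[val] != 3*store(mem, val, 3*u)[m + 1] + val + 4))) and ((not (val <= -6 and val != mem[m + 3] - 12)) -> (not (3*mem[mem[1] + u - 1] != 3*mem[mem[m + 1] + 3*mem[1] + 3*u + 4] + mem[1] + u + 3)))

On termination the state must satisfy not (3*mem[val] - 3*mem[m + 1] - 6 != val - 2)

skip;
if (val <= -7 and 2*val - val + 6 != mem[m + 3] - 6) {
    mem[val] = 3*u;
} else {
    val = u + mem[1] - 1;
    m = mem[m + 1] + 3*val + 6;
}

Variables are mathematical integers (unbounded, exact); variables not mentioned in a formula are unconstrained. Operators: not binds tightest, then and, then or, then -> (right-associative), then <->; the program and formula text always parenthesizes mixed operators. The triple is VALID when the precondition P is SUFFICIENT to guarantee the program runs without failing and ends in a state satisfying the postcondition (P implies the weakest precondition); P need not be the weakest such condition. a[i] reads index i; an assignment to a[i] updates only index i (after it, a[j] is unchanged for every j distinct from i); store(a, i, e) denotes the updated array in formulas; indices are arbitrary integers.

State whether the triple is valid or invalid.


Working backward. After the program, the postcondition not (3*mem[val] - 3*mem[m + 1] - 6 != val - 2) must hold; in canonical form it is not (3*mem[val] != 3*mem[m + 1] + val + 4).
Then branch requires not (3*store(mem, val, 3*u)[val] != 3*store(mem, val, 3*u)[m + 1] + val + 4); else branch requires not (3*mem[mem[1] + u - 1] != 3*mem[mem[m + 1] + 3*mem[1] + 3*u + 4] + mem[1] + u + 3).
Before the if: ((val <= -7 and val != mem[m + 3] - 12) -> (not (3*store(mem, val, 3*u)[val] != 3*store(mem, val, 3*u)[m + 1] + val + 4))) and ((not (val <= -7 and val != mem[m + 3] - 12)) -> (not (3*mem[mem[1] + u - 1] != 3*mem[mem[m + 1] + 3*mem[1] + 3*u + 4] + mem[1] + u + 3)))
Before skip: ((val <= -7 and val != mem[m + 3] - 12) -> (not (3*store(mem, val, 3*u)[val] != 3*store(mem, val, 3*u)[m + 1] + val + 4))) and ((not (val <= -7 and val != mem[m + 3] - 12)) -> (not (3*mem[mem[1] + u - 1] != 3*mem[mem[m + 1] + 3*mem[1] + 3*u + 4] + mem[1] + u + 3)))
The weakest precondition is ((val <= -7 and val != mem[m + 3] - 12) -> (not (3*store(mem, val, 3*u)[val] != 3*store(mem, val, 3*u)[m + 1] + val + 4))) and ((not (val <= -7 and val != mem[m + 3] - 12)) -> (not (3*mem[mem[1] + u - 1] != 3*mem[mem[m + 1] + 3*mem[1] + 3*u + 4] + mem[1] + u + 3))).
Check whether ((val <= -7 and val != mem[m + 3] - 12) -> (not (3*store(mem, val, 3*u)[val] != 3*store(mem, val, 3*u)[m + 1] + val + 4))) and ((not (val <= -6 and val != mem[m + 3] - 12)) -> (not (3*mem[mem[1] + u - 1] != 3*mem[mem[m + 1] + 3*mem[1] + 3*u + 4] + mem[1] + u + 3))) implies it.
Countermodel: at the initial state m = 15215, mem = {[-6] = 0, [-1] = -6516, [1] = 0, [7044] = 15521, [15216] = 7040, [15218] = 9, elsewhere 0}, u = 0, val = -6, the precondition holds but the weakest precondition fails.
Answer: invalid


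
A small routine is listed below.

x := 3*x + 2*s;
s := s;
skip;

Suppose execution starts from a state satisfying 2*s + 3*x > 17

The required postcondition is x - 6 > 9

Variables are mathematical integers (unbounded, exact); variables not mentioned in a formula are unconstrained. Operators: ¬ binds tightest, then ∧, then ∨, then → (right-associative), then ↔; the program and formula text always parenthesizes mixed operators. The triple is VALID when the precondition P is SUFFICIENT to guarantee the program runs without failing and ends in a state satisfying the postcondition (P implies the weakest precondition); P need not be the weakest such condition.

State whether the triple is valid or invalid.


Working backward. After the program, the postcondition x - 6 > 9 must hold; in canonical form it is x > 15.
Before skip: x > 15
Before s := s: x > 15
Before x := 3*x + 2*s: 2*s + 3*x > 15
The weakest precondition is 2*s + 3*x > 15.
Check whether 2*s + 3*x > 17 implies it.
Every state satisfying the precondition satisfies the weakest precondition: the implication holds.
Answer: valid


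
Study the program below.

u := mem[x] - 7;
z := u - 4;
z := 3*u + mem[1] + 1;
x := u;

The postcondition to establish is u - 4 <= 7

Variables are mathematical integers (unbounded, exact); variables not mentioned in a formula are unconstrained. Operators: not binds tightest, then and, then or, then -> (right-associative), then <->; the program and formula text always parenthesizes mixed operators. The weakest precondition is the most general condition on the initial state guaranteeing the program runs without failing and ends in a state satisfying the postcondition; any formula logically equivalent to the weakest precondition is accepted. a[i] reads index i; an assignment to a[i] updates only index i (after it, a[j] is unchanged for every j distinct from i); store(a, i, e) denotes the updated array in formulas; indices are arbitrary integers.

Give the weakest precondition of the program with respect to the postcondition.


Working backward. After the program, the postcondition u - 4 <= 7 must hold; in canonical form it is u <= 11.
Before x := u: u <= 11
Before z := 3*u + mem[1] + 1: u <= 11
Before z := u - 4: u <= 11
Before u := mem[x] - 7: mem[x] <= 18
Answer: WP = mem[x] <= 18


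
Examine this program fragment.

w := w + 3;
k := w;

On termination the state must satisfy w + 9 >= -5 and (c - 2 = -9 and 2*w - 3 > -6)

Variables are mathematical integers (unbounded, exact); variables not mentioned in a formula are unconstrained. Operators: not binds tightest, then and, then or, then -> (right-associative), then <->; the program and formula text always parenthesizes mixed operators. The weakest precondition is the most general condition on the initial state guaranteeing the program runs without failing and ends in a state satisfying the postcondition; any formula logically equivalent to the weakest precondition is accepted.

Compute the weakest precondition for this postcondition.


Working backward. After the program, the postcondition w + 9 >= -5 and (c - 2 = -9 and 2*w - 3 > -6) must hold; in canonical form it is w >= -14 and c = -7 and 2*w > -3.
Before k := w: w >= -14 and c = -7 and 2*w > -3
Before w := w + 3: w >= -17 and c = -7 and 2*w > -9
Answer: WP = w >= -17 and c = -7 and 2*w > -9


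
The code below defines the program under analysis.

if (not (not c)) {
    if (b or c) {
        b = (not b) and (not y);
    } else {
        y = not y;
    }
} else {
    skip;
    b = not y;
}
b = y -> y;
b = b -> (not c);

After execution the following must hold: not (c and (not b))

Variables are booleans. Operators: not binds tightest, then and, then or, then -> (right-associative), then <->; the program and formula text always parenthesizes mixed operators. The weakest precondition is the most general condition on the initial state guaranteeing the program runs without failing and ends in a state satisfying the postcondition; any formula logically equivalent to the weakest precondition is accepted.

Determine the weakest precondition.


Working backward. After the program, not (c and (not b)) must hold.
Before b := b -> (not c): not (c and (not (b -> (not c))))
Before b := y -> y: not c
Then branch requires ((b or c) -> (not c)) and ((not (b or c)) -> (not c)); else branch requires not c.
Before the if: c -> (((b or c) -> (not c)) and ((not (b or c)) -> (not c)))
Answer: WP = c -> (((b or c) -> (not c)) and ((not (b or c)) -> (not c)))
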